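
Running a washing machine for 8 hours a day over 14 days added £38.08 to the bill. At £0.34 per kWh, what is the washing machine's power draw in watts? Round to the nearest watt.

1000 W

Energy = £38.08 ÷ £0.34/kWh = 112 kWh
Runtime = 8 h/day × 14 days = 112 h
Power = 112 kWh ÷ 112 h = 1 kW = 1000 W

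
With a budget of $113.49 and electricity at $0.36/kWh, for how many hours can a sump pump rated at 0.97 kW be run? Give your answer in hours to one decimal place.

Energy available = $113.49 ÷ $0.36/kWh = 315.25 kWh
Hours = 315.25 kWh ÷ 0.97 kW = 325.0 h

325.0 h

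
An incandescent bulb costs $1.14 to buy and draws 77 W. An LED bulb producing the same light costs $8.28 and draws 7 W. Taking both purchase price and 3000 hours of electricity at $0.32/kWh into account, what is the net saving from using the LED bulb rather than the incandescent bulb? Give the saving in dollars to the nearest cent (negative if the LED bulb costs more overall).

incandescent bulb: $1.14 + (77/1000) kW × 3000 h × $0.32 = $1.14 + $73.92 = $75.06
LED bulb: $8.28 + (7/1000) kW × 3000 h × $0.32 = $8.28 + $6.72 = $15
Saving = $75.06 − $15 = $60.06

$60.06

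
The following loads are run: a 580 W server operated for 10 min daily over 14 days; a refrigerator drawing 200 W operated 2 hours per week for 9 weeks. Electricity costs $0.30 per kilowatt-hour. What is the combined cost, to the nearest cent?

server: Runtime = 10 min × 14 = 140 min = 2.333333… h
server: 0.58 kW × 2.333333… h = 1.353333… kWh
refrigerator: Runtime = 2 h/week × 9 weeks = 18 h
refrigerator: 0.2 kW × 18 h = 3.6 kWh
Total energy = 4.953333… kWh
Cost = 4.953333… × $0.30 = $1.49

$1.49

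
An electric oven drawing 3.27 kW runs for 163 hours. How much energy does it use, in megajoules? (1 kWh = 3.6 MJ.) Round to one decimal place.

Energy = 3.27 kW × 163 h = 533.01 kWh
= 533.01 × 3.6 MJ = 1918.8 MJ

1918.8 MJ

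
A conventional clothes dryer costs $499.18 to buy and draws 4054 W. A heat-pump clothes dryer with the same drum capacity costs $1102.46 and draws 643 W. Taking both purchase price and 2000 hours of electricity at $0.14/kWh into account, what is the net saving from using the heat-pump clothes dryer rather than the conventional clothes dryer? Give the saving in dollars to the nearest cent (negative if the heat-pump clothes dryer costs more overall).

conventional clothes dryer: $499.18 + (4054/1000) kW × 2000 h × $0.14 = $499.18 + $1135.12 = $1634.3
heat-pump clothes dryer: $1102.46 + (643/1000) kW × 2000 h × $0.14 = $1102.46 + $180.04 = $1282.5
Saving = $1634.3 − $1282.5 = $351.8

$351.80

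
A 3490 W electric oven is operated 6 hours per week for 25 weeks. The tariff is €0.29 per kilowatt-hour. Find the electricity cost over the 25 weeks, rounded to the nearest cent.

Runtime = 6 h/week × 25 weeks = 150 h
Energy = 3.49 kW × 150 h = 523.5 kWh
Cost = 523.5 kWh × €0.29/kWh = €151.82

€151.82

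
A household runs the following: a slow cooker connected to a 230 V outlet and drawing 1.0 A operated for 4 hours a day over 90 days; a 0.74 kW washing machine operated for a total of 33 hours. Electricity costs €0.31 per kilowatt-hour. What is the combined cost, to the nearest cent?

slow cooker: Power = 1.0 A × 230 V = 230 W = 0.23 kW
slow cooker: Runtime = 4 h/day × 90 days = 360 h
slow cooker: 0.23 kW × 360 h = 82.8 kWh
washing machine: 0.74 kW × 33 h = 24.42 kWh
Total energy = 107.22 kWh
Cost = 107.22 × €0.31 = €33.24

€33.24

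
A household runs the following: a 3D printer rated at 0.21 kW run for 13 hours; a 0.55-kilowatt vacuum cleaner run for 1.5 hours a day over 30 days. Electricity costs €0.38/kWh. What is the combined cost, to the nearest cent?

3D printer: 0.21 kW × 13 h = 2.73 kWh
vacuum cleaner: Runtime = 1.5 h/day × 30 days = 45 h
vacuum cleaner: 0.55 kW × 45 h = 24.75 kWh
Total energy = 27.48 kWh
Cost = 27.48 × €0.38 = €10.44

€10.44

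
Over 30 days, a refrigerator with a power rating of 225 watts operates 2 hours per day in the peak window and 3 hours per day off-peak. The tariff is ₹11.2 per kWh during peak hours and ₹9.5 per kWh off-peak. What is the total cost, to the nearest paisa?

₹343.58

Peak energy = 0.225 kW × 2 h × 30 = 13.5 kWh
Off-peak energy = 0.225 kW × 3 h × 30 = 20.25 kWh
Cost = 13.5 × ₹11.2 + 20.25 × ₹9.5 = ₹151.2 + ₹192.375 = ₹343.58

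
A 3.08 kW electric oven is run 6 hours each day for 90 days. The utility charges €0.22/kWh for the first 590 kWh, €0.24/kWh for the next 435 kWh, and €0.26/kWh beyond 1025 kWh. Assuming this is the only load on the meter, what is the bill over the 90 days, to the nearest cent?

Runtime = 6 h/day × 90 days = 540 h
Energy = 3.08 kW × 540 h = 1663.2 kWh
Tier 1 (0–590 kWh): 590 × €0.22 = €129.8
Tier 2 (590–1025 kWh): 435 × €0.24 = €104.4
Above 1025 kWh: 638.2 × €0.26 = €165.932
Bill = €400.13

€400.13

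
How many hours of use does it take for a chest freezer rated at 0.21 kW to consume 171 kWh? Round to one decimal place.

Hours = 171 kWh ÷ 0.21 kW = 814.3 h

814.3 h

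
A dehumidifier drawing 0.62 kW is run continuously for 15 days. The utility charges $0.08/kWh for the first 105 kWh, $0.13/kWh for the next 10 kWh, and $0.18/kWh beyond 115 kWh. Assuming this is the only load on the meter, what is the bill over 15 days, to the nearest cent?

$29.18

Runtime = 24 h × 15 = 360 h
Energy = 0.62 kW × 360 h = 223.2 kWh
Tier 1 (0–105 kWh): 105 × $0.08 = $8.4
Tier 2 (105–115 kWh): 10 × $0.13 = $1.3
Above 115 kWh: 108.2 × $0.18 = $19.476
Bill = $29.18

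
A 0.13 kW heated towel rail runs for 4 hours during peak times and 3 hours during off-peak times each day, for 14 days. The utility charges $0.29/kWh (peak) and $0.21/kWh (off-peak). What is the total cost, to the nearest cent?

Peak energy = 0.13 kW × 4 h × 14 = 7.28 kWh
Off-peak energy = 0.13 kW × 3 h × 14 = 5.46 kWh
Cost = 7.28 × $0.29 + 5.46 × $0.21 = $2.1112 + $1.1466 = $3.26

$3.26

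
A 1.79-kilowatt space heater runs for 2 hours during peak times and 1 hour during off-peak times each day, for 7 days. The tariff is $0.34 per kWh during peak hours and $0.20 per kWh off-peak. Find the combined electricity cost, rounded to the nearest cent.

$11.03

Peak energy = 1.79 kW × 2 h × 7 = 25.06 kWh
Off-peak energy = 1.79 kW × 1 h × 7 = 12.53 kWh
Cost = 25.06 × $0.34 + 12.53 × $0.20 = $8.5204 + $2.506 = $11.03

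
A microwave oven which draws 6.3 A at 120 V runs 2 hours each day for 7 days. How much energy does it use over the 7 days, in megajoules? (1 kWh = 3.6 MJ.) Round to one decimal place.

Power = 6.3 A × 120 V = 756 W = 0.756 kW
Runtime = 2 h/day × 7 days = 14 h
Energy = 0.756 kW × 14 h = 10.584 kWh
= 10.584 × 3.6 MJ = 38.1 MJ

38.1 MJ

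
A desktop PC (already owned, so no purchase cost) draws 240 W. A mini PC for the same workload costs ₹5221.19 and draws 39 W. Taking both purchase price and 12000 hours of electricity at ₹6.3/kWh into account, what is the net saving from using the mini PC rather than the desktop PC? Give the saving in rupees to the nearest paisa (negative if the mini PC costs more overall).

desktop PC: ₹0.00 + (240/1000) kW × 12000 h × ₹6.3 = ₹0.00 + ₹18144 = ₹18144
mini PC: ₹5221.19 + (39/1000) kW × 12000 h × ₹6.3 = ₹5221.19 + ₹2948.4 = ₹8169.59
Saving = ₹18144 − ₹8169.59 = ₹9974.41

₹9974.41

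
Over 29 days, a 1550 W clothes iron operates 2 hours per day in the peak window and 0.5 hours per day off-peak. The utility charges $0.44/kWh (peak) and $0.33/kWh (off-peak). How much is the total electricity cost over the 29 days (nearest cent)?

Peak energy = 1.55 kW × 2 h × 29 = 89.9 kWh
Off-peak energy = 1.55 kW × 0.5 h × 29 = 22.475 kWh
Cost = 89.9 × $0.44 + 22.475 × $0.33 = $39.556 + $7.41675 = $46.97

$46.97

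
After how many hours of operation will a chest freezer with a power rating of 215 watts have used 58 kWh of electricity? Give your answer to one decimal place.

269.8 h

Hours = 58 kWh ÷ 0.215 kW = 269.8 h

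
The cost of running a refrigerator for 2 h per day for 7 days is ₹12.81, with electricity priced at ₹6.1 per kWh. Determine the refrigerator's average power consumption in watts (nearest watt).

Energy = ₹12.81 ÷ ₹6.1/kWh = 2.1 kWh
Runtime = 2 h/day × 7 days = 14 h
Power = 2.1 kWh ÷ 14 h = 0.15 kW = 150 W

150 W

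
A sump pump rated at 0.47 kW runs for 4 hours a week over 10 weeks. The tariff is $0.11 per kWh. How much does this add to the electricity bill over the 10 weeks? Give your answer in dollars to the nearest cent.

Runtime = 4 h/week × 10 weeks = 40 h
Energy = 0.47 kW × 40 h = 18.8 kWh
Cost = 18.8 kWh × $0.11/kWh = $2.07

$2.07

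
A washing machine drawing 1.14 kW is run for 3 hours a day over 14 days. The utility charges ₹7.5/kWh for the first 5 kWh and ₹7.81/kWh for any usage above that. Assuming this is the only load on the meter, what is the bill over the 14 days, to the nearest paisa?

₹372.39

Runtime = 3 h/day × 14 days = 42 h
Energy = 1.14 kW × 42 h = 47.88 kWh
Tier 1 (0–5 kWh): 5 × ₹7.5 = ₹37.5
Above 5 kWh: 42.88 × ₹7.81 = ₹334.8928
Bill = ₹372.39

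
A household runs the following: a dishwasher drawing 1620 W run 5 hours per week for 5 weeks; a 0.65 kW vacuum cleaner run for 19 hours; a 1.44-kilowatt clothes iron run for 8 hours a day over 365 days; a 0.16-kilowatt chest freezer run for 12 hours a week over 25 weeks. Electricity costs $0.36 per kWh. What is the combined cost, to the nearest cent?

dishwasher: Runtime = 5 h/week × 5 weeks = 25 h
dishwasher: 1.62 kW × 25 h = 40.5 kWh
vacuum cleaner: 0.65 kW × 19 h = 12.35 kWh
clothes iron: Runtime = 8 h/day × 365 days = 2920 h
clothes iron: 1.44 kW × 2920 h = 4204.8 kWh
chest freezer: Runtime = 12 h/week × 25 weeks = 300 h
chest freezer: 0.16 kW × 300 h = 48 kWh
Total energy = 4305.65 kWh
Cost = 4305.65 × $0.36 = $1550.03

$1550.03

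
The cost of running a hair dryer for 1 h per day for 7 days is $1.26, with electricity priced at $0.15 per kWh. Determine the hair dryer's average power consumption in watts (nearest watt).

1200 W

Energy = $1.26 ÷ $0.15/kWh = 8.4 kWh
Runtime = 1 h/day × 7 days = 7 h
Power = 8.4 kWh ÷ 7 h = 1.2 kW = 1200 W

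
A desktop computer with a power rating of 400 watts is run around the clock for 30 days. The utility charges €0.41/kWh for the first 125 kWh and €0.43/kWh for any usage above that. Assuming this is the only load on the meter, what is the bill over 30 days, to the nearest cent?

€121.34

Runtime = 24 h × 30 = 720 h
Energy = 0.4 kW × 720 h = 288 kWh
Tier 1 (0–125 kWh): 125 × €0.41 = €51.25
Above 125 kWh: 163 × €0.43 = €70.09
Bill = €121.34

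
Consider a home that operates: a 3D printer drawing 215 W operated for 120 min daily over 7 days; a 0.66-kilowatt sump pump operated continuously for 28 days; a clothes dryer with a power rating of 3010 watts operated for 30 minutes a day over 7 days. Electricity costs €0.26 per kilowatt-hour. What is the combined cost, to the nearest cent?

€118.84

3D printer: Runtime = 120 min × 7 = 840 min = 14 h
3D printer: 0.215 kW × 14 h = 3.01 kWh
sump pump: Runtime = 24 h × 28 = 672 h
sump pump: 0.66 kW × 672 h = 443.52 kWh
clothes dryer: Runtime = 30 min × 7 = 210 min = 3.5 h
clothes dryer: 3.01 kW × 3.5 h = 10.535 kWh
Total energy = 457.065 kWh
Cost = 457.065 × €0.26 = €118.84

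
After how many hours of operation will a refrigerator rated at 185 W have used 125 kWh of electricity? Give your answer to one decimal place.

675.7 h

Hours = 125 kWh ÷ 0.185 kW = 675.7 h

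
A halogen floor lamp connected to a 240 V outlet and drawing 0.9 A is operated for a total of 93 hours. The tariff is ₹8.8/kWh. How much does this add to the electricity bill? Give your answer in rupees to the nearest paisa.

Power = 0.9 A × 240 V = 216 W = 0.216 kW
Energy = 0.216 kW × 93 h = 20.088 kWh
Cost = 20.088 kWh × ₹8.8/kWh = ₹176.77

₹176.77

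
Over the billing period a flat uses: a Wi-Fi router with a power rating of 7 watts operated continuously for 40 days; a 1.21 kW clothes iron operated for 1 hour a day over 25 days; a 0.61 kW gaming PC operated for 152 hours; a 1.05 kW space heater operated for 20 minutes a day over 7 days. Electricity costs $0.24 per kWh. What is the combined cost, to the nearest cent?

$31.71

Wi-Fi router: Runtime = 24 h × 40 = 960 h
Wi-Fi router: 0.007 kW × 960 h = 6.72 kWh
clothes iron: Runtime = 1 h/day × 25 days = 25 h
clothes iron: 1.21 kW × 25 h = 30.25 kWh
gaming PC: 0.61 kW × 152 h = 92.72 kWh
space heater: Runtime = 20 min × 7 = 140 min = 2.333333… h
space heater: 1.05 kW × 2.333333… h = 2.45 kWh
Total energy = 132.14 kWh
Cost = 132.14 × $0.24 = $31.71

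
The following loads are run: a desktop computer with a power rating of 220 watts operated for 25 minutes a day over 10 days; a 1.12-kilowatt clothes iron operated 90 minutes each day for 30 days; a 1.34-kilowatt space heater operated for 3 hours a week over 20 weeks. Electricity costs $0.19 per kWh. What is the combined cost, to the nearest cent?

desktop computer: Runtime = 25 min × 10 = 250 min = 4.166666… h
desktop computer: 0.22 kW × 4.166666… h = 0.916666… kWh
clothes iron: Runtime = 90 min × 30 = 2700 min = 45 h
clothes iron: 1.12 kW × 45 h = 50.4 kWh
space heater: Runtime = 3 h/week × 20 weeks = 60 h
space heater: 1.34 kW × 60 h = 80.4 kWh
Total energy = 131.716666… kWh
Cost = 131.716666… × $0.19 = $25.03

$25.03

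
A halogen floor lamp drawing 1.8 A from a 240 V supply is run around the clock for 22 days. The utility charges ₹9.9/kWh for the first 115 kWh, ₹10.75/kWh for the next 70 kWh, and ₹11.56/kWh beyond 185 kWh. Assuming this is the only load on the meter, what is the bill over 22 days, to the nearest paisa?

₹2389.19

Power = 1.8 A × 240 V = 432 W = 0.432 kW
Runtime = 24 h × 22 = 528 h
Energy = 0.432 kW × 528 h = 228.096 kWh
Tier 1 (0–115 kWh): 115 × ₹9.9 = ₹1138.5
Tier 2 (115–185 kWh): 70 × ₹10.75 = ₹752.5
Above 185 kWh: 43.096 × ₹11.56 = ₹498.18976
Bill = ₹2389.19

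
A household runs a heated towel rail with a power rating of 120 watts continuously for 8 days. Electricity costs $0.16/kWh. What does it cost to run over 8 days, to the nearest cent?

$3.69

Runtime = 24 h × 8 = 192 h
Energy = 0.12 kW × 192 h = 23.04 kWh
Cost = 23.04 kWh × $0.16/kWh = $3.69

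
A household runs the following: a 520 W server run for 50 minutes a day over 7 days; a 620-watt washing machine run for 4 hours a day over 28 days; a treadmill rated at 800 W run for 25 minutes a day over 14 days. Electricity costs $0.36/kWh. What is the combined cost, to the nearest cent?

$27.77

server: Runtime = 50 min × 7 = 350 min = 5.833333… h
server: 0.52 kW × 5.833333… h = 3.033333… kWh
washing machine: Runtime = 4 h/day × 28 days = 112 h
washing machine: 0.62 kW × 112 h = 69.44 kWh
treadmill: Runtime = 25 min × 14 = 350 min = 5.833333… h
treadmill: 0.8 kW × 5.833333… h = 4.666666… kWh
Total energy = 77.14 kWh
Cost = 77.14 × $0.36 = $27.77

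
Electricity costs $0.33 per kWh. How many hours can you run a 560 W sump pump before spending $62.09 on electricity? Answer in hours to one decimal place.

Energy available = $62.09 ÷ $0.33/kWh = 188.1515 kWh
Hours = 188.1515 kWh ÷ 0.56 kW = 336.0 h

336.0 h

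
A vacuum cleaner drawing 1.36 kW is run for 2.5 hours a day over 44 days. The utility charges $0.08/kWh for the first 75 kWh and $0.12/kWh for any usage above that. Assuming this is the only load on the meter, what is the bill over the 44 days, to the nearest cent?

Runtime = 2.5 h/day × 44 days = 110 h
Energy = 1.36 kW × 110 h = 149.6 kWh
Tier 1 (0–75 kWh): 75 × $0.08 = $6
Above 75 kWh: 74.6 × $0.12 = $8.952
Bill = $14.95

$14.95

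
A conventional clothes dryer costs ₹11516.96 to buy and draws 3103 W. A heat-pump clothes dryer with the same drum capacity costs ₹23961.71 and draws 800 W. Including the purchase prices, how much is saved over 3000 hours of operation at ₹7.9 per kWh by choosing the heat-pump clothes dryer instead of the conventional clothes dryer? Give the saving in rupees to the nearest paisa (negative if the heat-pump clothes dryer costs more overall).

₹42136.35

conventional clothes dryer: ₹11516.96 + (3103/1000) kW × 3000 h × ₹7.9 = ₹11516.96 + ₹73541.1 = ₹85058.06
heat-pump clothes dryer: ₹23961.71 + (800/1000) kW × 3000 h × ₹7.9 = ₹23961.71 + ₹18960 = ₹42921.71
Saving = ₹85058.06 − ₹42921.71 = ₹42136.35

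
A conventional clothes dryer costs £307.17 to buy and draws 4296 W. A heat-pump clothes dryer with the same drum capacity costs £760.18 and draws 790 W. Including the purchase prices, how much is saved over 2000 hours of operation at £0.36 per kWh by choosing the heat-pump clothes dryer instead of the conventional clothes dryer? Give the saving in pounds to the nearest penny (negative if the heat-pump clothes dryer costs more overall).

£2071.31

conventional clothes dryer: £307.17 + (4296/1000) kW × 2000 h × £0.36 = £307.17 + £3093.12 = £3400.29
heat-pump clothes dryer: £760.18 + (790/1000) kW × 2000 h × £0.36 = £760.18 + £568.8 = £1328.98
Saving = £3400.29 − £1328.98 = £2071.31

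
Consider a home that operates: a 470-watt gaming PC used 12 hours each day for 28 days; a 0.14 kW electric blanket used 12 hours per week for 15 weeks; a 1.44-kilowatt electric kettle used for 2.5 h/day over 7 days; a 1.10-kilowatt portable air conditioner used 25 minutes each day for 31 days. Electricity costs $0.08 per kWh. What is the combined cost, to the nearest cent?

gaming PC: Runtime = 12 h/day × 28 days = 336 h
gaming PC: 0.47 kW × 336 h = 157.92 kWh
electric blanket: Runtime = 12 h/week × 15 weeks = 180 h
electric blanket: 0.14 kW × 180 h = 25.2 kWh
electric kettle: Runtime = 2.5 h/day × 7 days = 17.5 h
electric kettle: 1.44 kW × 17.5 h = 25.2 kWh
portable air conditioner: Runtime = 25 min × 31 = 775 min = 12.916666… h
portable air conditioner: 1.1 kW × 12.916666… h = 14.208333… kWh
Total energy = 222.528333… kWh
Cost = 222.528333… × $0.08 = $17.80

$17.80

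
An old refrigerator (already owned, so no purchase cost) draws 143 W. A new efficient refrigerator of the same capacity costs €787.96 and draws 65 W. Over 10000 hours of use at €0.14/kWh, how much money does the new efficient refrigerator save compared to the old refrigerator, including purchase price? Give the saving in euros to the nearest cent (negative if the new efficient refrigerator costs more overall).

-€678.76

old refrigerator: €0.00 + (143/1000) kW × 10000 h × €0.14 = €0.00 + €200.2 = €200.2
new efficient refrigerator: €787.96 + (65/1000) kW × 10000 h × €0.14 = €787.96 + €91 = €878.96
Saving = €200.2 − €878.96 = −€678.76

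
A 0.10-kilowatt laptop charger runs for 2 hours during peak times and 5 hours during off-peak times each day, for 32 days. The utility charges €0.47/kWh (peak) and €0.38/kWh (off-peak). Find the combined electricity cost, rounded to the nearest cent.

€9.09

Peak energy = 0.1 kW × 2 h × 32 = 6.4 kWh
Off-peak energy = 0.1 kW × 5 h × 32 = 16 kWh
Cost = 6.4 × €0.47 + 16 × €0.38 = €3.008 + €6.08 = €9.09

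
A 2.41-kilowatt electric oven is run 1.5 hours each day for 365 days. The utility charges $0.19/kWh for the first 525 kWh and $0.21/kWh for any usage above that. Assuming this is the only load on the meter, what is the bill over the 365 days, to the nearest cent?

$266.59

Runtime = 1.5 h/day × 365 days = 547.5 h
Energy = 2.41 kW × 547.5 h = 1319.475 kWh
Tier 1 (0–525 kWh): 525 × $0.19 = $99.75
Above 525 kWh: 794.475 × $0.21 = $166.83975
Bill = $266.59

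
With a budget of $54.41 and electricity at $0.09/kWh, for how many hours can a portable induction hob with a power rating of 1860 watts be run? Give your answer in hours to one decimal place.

Energy available = $54.41 ÷ $0.09/kWh = 604.5556 kWh
Hours = 604.5556 kWh ÷ 1.86 kW = 325.0 h

325.0 h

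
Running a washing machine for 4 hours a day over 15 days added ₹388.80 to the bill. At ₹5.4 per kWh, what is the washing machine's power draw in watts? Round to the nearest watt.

Energy = ₹388.80 ÷ ₹5.4/kWh = 72 kWh
Runtime = 4 h/day × 15 days = 60 h
Power = 72 kWh ÷ 60 h = 1.2 kW = 1200 W

1200 W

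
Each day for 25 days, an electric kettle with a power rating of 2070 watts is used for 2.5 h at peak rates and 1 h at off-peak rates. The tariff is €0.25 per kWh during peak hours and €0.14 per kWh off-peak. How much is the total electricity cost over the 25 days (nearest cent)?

€39.59

Peak energy = 2.07 kW × 2.5 h × 25 = 129.375 kWh
Off-peak energy = 2.07 kW × 1 h × 25 = 51.75 kWh
Cost = 129.375 × €0.25 + 51.75 × €0.14 = €32.34375 + €7.245 = €39.59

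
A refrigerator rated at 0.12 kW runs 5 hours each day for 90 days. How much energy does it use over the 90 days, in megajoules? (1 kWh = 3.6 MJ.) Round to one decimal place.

194.4 MJ

Runtime = 5 h/day × 90 days = 450 h
Energy = 0.12 kW × 450 h = 54 kWh
= 54 × 3.6 MJ = 194.4 MJ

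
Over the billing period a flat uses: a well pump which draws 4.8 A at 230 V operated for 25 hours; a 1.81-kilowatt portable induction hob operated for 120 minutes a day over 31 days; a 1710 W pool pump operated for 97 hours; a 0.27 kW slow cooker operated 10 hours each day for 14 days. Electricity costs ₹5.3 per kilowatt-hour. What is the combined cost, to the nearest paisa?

₹1820.50

well pump: Power = 4.8 A × 230 V = 1104 W = 1.104 kW
well pump: 1.104 kW × 25 h = 27.6 kWh
portable induction hob: Runtime = 120 min × 31 = 3720 min = 62 h
portable induction hob: 1.81 kW × 62 h = 112.22 kWh
pool pump: 1.71 kW × 97 h = 165.87 kWh
slow cooker: Runtime = 10 h/day × 14 days = 140 h
slow cooker: 0.27 kW × 140 h = 37.8 kWh
Total energy = 343.49 kWh
Cost = 343.49 × ₹5.3 = ₹1820.50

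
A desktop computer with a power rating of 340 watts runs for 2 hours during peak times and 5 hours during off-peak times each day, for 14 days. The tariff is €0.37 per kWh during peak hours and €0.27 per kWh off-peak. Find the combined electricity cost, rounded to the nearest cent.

€9.95

Peak energy = 0.34 kW × 2 h × 14 = 9.52 kWh
Off-peak energy = 0.34 kW × 5 h × 14 = 23.8 kWh
Cost = 9.52 × €0.37 + 23.8 × €0.27 = €3.5224 + €6.426 = €9.95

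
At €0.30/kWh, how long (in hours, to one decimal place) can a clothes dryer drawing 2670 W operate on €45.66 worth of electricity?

Energy available = €45.66 ÷ €0.30/kWh = 152.2 kWh
Hours = 152.2 kWh ÷ 2.67 kW = 57.0 h

57.0 h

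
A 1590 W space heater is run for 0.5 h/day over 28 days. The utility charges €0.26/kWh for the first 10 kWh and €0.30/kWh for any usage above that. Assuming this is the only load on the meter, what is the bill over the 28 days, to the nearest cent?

€6.28

Runtime = 0.5 h/day × 28 days = 14 h
Energy = 1.59 kW × 14 h = 22.26 kWh
Tier 1 (0–10 kWh): 10 × €0.26 = €2.6
Above 10 kWh: 12.26 × €0.30 = €3.678
Bill = €6.28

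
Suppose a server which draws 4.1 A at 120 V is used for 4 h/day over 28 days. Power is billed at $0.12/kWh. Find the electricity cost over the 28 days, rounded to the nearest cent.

Power = 4.1 A × 120 V = 492 W = 0.492 kW
Runtime = 4 h/day × 28 days = 112 h
Energy = 0.492 kW × 112 h = 55.104 kWh
Cost = 55.104 kWh × $0.12/kWh = $6.61

$6.61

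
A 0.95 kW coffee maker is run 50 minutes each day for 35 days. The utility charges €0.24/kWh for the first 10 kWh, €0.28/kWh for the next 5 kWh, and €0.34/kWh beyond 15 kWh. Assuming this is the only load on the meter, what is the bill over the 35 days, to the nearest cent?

€8.12

Runtime = 50 min × 35 = 1750 min = 29.166666… h
Energy = 0.95 kW × 29.166666… h = 27.708333… kWh
Tier 1 (0–10 kWh): 10 × €0.24 = €2.4
Tier 2 (10–15 kWh): 5 × €0.28 = €1.4
Above 15 kWh: 12.708333… × €0.34 = €4.320833…
Bill = €8.12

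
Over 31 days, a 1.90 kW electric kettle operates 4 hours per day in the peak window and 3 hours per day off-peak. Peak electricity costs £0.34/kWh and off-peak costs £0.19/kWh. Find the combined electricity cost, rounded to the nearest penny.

£113.68

Peak energy = 1.9 kW × 4 h × 31 = 235.6 kWh
Off-peak energy = 1.9 kW × 3 h × 31 = 176.7 kWh
Cost = 235.6 × £0.34 + 176.7 × £0.19 = £80.104 + £33.573 = £113.68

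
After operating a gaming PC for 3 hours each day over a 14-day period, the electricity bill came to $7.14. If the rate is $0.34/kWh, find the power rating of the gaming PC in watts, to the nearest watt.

Energy = $7.14 ÷ $0.34/kWh = 21 kWh
Runtime = 3 h/day × 14 days = 42 h
Power = 21 kWh ÷ 42 h = 0.5 kW = 500 W

500 W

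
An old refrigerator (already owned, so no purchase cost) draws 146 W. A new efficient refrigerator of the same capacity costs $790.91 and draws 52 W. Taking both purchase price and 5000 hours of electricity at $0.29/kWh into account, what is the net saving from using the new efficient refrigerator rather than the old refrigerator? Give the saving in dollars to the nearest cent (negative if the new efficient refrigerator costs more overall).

old refrigerator: $0.00 + (146/1000) kW × 5000 h × $0.29 = $0.00 + $211.7 = $211.7
new efficient refrigerator: $790.91 + (52/1000) kW × 5000 h × $0.29 = $790.91 + $75.4 = $866.31
Saving = $211.7 − $866.31 = −$654.61

-$654.61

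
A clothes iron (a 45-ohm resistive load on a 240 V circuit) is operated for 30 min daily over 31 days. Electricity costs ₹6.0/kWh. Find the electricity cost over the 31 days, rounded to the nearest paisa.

Power = V²/R = 240²/45 = 1280 W = 1.28 kW
Runtime = 30 min × 31 = 930 min = 15.5 h
Energy = 1.28 kW × 15.5 h = 19.84 kWh
Cost = 19.84 kWh × ₹6.0/kWh = ₹119.04

₹119.04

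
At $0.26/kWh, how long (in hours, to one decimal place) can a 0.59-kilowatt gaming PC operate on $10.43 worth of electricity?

Energy available = $10.43 ÷ $0.26/kWh = 40.1154 kWh
Hours = 40.1154 kWh ÷ 0.59 kW = 68.0 h

68.0 h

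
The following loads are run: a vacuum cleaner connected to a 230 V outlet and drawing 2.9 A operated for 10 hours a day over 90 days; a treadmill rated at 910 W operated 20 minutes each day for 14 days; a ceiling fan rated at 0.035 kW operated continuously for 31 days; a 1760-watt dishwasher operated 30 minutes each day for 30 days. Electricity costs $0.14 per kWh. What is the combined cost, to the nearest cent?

$91.98

vacuum cleaner: Power = 2.9 A × 230 V = 667 W = 0.667 kW
vacuum cleaner: Runtime = 10 h/day × 90 days = 900 h
vacuum cleaner: 0.667 kW × 900 h = 600.3 kWh
treadmill: Runtime = 20 min × 14 = 280 min = 4.666666… h
treadmill: 0.91 kW × 4.666666… h = 4.246666… kWh
ceiling fan: Runtime = 24 h × 31 = 744 h
ceiling fan: 0.035 kW × 744 h = 26.04 kWh
dishwasher: Runtime = 30 min × 30 = 900 min = 15 h
dishwasher: 1.76 kW × 15 h = 26.4 kWh
Total energy = 656.986666… kWh
Cost = 656.986666… × $0.14 = $91.98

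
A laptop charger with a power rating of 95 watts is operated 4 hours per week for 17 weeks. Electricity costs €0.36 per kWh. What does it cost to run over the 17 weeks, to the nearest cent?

Runtime = 4 h/week × 17 weeks = 68 h
Energy = 0.095 kW × 68 h = 6.46 kWh
Cost = 6.46 kWh × €0.36/kWh = €2.33

€2.33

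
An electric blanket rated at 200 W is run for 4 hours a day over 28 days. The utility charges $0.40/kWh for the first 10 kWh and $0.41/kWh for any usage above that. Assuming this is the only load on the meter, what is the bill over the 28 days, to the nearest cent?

Runtime = 4 h/day × 28 days = 112 h
Energy = 0.2 kW × 112 h = 22.4 kWh
Tier 1 (0–10 kWh): 10 × $0.40 = $4
Above 10 kWh: 12.4 × $0.41 = $5.084
Bill = $9.08

$9.08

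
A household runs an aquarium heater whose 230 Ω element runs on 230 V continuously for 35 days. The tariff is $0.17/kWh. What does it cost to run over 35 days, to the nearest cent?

Power = V²/R = 230²/230 = 230 W = 0.23 kW
Runtime = 24 h × 35 = 840 h
Energy = 0.23 kW × 840 h = 193.2 kWh
Cost = 193.2 kWh × $0.17/kWh = $32.84

$32.84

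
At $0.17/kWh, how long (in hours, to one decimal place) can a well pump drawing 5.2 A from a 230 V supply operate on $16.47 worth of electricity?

81.0 h

Power = 5.2 A × 230 V = 1196 W = 1.196 kW
Energy available = $16.47 ÷ $0.17/kWh = 96.8824 kWh
Hours = 96.8824 kWh ÷ 1.196 kW = 81.0 h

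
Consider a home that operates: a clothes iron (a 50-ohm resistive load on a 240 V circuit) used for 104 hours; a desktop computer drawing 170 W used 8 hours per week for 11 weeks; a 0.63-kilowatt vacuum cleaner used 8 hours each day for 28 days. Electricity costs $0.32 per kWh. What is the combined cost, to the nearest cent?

clothes iron: Power = V²/R = 240²/50 = 1152 W = 1.152 kW
clothes iron: 1.152 kW × 104 h = 119.808 kWh
desktop computer: Runtime = 8 h/week × 11 weeks = 88 h
desktop computer: 0.17 kW × 88 h = 14.96 kWh
vacuum cleaner: Runtime = 8 h/day × 28 days = 224 h
vacuum cleaner: 0.63 kW × 224 h = 141.12 kWh
Total energy = 275.888 kWh
Cost = 275.888 × $0.32 = $88.28

$88.28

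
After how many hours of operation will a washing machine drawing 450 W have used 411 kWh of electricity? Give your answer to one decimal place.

913.3 h

Hours = 411 kWh ÷ 0.45 kW = 913.3 h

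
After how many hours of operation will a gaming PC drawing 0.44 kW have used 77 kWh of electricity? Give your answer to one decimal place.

Hours = 77 kWh ÷ 0.44 kW = 175.0 h

175.0 h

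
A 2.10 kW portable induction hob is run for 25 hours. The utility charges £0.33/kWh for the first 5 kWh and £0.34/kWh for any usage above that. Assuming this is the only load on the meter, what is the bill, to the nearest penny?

Energy = 2.1 kW × 25 h = 52.5 kWh
Tier 1 (0–5 kWh): 5 × £0.33 = £1.65
Above 5 kWh: 47.5 × £0.34 = £16.15
Bill = £17.80

£17.80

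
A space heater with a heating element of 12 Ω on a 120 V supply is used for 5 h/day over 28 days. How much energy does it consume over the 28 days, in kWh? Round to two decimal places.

168.00 kWh

Power = V²/R = 120²/12 = 1200 W = 1.2 kW
Runtime = 5 h/day × 28 days = 140 h
Energy = 1.2 kW × 140 h = 168 kWh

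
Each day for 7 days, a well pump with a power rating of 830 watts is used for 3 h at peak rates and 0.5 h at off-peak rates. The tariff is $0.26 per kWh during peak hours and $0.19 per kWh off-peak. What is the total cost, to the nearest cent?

$5.08

Peak energy = 0.83 kW × 3 h × 7 = 17.43 kWh
Off-peak energy = 0.83 kW × 0.5 h × 7 = 2.905 kWh
Cost = 17.43 × $0.26 + 2.905 × $0.19 = $4.5318 + $0.55195 = $5.08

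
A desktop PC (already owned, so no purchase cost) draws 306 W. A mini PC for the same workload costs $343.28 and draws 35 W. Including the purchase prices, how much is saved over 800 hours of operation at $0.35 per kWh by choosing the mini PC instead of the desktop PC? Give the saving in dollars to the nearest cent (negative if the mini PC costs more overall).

desktop PC: $0.00 + (306/1000) kW × 800 h × $0.35 = $0.00 + $85.68 = $85.68
mini PC: $343.28 + (35/1000) kW × 800 h × $0.35 = $343.28 + $9.8 = $353.08
Saving = $85.68 − $353.08 = −$267.4

-$267.40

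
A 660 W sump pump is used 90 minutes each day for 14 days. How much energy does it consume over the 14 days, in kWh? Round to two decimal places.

Runtime = 90 min × 14 = 1260 min = 21 h
Energy = 0.66 kW × 21 h = 13.86 kWh

13.86 kWh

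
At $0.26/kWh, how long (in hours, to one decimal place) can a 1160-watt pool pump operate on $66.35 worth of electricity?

220.0 h

Energy available = $66.35 ÷ $0.26/kWh = 255.1923 kWh
Hours = 255.1923 kWh ÷ 1.16 kW = 220.0 h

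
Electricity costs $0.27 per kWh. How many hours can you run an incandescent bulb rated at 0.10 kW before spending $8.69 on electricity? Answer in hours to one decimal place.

321.9 h

Energy available = $8.69 ÷ $0.27/kWh = 32.1852 kWh
Hours = 32.1852 kWh ÷ 0.1 kW = 321.9 h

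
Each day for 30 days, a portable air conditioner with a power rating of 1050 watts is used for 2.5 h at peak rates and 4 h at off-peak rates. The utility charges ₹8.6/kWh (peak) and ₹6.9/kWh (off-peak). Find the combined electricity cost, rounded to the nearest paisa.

Peak energy = 1.05 kW × 2.5 h × 30 = 78.75 kWh
Off-peak energy = 1.05 kW × 4 h × 30 = 126 kWh
Cost = 78.75 × ₹8.6 + 126 × ₹6.9 = ₹677.25 + ₹869.4 = ₹1546.65

₹1546.65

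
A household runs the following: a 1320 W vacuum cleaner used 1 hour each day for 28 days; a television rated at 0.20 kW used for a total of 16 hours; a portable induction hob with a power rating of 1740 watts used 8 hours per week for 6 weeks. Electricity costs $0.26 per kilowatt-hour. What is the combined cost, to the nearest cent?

vacuum cleaner: Runtime = 1 h/day × 28 days = 28 h
vacuum cleaner: 1.32 kW × 28 h = 36.96 kWh
television: 0.2 kW × 16 h = 3.2 kWh
portable induction hob: Runtime = 8 h/week × 6 weeks = 48 h
portable induction hob: 1.74 kW × 48 h = 83.52 kWh
Total energy = 123.68 kWh
Cost = 123.68 × $0.26 = $32.16

$32.16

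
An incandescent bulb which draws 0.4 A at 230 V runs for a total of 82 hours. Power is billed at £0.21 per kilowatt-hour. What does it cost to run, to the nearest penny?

£1.58

Power = 0.4 A × 230 V = 92 W = 0.092 kW
Energy = 0.092 kW × 82 h = 7.544 kWh
Cost = 7.544 kWh × £0.21/kWh = £1.58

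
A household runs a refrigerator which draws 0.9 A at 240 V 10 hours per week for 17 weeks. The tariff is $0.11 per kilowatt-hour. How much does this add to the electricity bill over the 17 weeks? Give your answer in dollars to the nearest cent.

Power = 0.9 A × 240 V = 216 W = 0.216 kW
Runtime = 10 h/week × 17 weeks = 170 h
Energy = 0.216 kW × 170 h = 36.72 kWh
Cost = 36.72 kWh × $0.11/kWh = $4.04

$4.04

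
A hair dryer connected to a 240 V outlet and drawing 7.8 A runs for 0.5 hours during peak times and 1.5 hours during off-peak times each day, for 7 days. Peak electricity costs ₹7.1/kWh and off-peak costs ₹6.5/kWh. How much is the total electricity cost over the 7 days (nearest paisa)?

Power = 7.8 A × 240 V = 1872 W = 1.872 kW
Peak energy = 1.872 kW × 0.5 h × 7 = 6.552 kWh
Off-peak energy = 1.872 kW × 1.5 h × 7 = 19.656 kWh
Cost = 6.552 × ₹7.1 + 19.656 × ₹6.5 = ₹46.5192 + ₹127.764 = ₹174.28

₹174.28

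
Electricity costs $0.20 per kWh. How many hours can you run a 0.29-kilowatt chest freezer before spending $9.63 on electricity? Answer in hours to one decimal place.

166.0 h

Energy available = $9.63 ÷ $0.20/kWh = 48.15 kWh
Hours = 48.15 kWh ÷ 0.29 kW = 166.0 h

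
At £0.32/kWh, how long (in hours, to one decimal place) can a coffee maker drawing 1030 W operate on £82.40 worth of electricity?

Energy available = £82.40 ÷ £0.32/kWh = 257.5 kWh
Hours = 257.5 kWh ÷ 1.03 kW = 250.0 h

250.0 h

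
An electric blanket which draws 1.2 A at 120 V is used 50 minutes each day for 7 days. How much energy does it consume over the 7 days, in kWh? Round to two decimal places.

0.84 kWh

Power = 1.2 A × 120 V = 144 W = 0.144 kW
Runtime = 50 min × 7 = 350 min = 5.833333… h
Energy = 0.144 kW × 5.833333… h = 0.84 kWh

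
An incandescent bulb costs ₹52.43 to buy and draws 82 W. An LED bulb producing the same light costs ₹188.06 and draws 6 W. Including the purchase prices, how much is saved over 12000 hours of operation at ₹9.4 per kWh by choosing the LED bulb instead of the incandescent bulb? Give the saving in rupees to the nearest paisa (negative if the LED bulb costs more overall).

₹8437.17

incandescent bulb: ₹52.43 + (82/1000) kW × 12000 h × ₹9.4 = ₹52.43 + ₹9249.6 = ₹9302.03
LED bulb: ₹188.06 + (6/1000) kW × 12000 h × ₹9.4 = ₹188.06 + ₹676.8 = ₹864.86
Saving = ₹9302.03 − ₹864.86 = ₹8437.17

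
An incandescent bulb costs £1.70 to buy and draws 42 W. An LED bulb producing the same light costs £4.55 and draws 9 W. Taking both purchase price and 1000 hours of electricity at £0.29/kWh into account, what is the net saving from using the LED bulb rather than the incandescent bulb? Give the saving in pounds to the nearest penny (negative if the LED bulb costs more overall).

incandescent bulb: £1.70 + (42/1000) kW × 1000 h × £0.29 = £1.70 + £12.18 = £13.88
LED bulb: £4.55 + (9/1000) kW × 1000 h × £0.29 = £4.55 + £2.61 = £7.16
Saving = £13.88 − £7.16 = £6.72

£6.72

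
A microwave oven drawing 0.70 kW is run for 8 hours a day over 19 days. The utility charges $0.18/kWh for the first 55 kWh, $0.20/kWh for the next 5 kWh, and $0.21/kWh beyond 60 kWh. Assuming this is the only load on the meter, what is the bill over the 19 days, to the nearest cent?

$20.64

Runtime = 8 h/day × 19 days = 152 h
Energy = 0.7 kW × 152 h = 106.4 kWh
Tier 1 (0–55 kWh): 55 × $0.18 = $9.9
Tier 2 (55–60 kWh): 5 × $0.20 = $1
Above 60 kWh: 46.4 × $0.21 = $9.744
Bill = $20.64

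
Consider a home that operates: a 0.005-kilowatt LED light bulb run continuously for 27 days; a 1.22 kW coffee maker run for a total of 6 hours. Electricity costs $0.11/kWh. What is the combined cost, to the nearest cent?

LED light bulb: Runtime = 24 h × 27 = 648 h
LED light bulb: 0.005 kW × 648 h = 3.24 kWh
coffee maker: 1.22 kW × 6 h = 7.32 kWh
Total energy = 10.56 kWh
Cost = 10.56 × $0.11 = $1.16

$1.16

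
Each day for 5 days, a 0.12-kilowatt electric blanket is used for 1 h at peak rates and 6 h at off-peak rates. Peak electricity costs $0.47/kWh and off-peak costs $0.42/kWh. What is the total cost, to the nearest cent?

Peak energy = 0.12 kW × 1 h × 5 = 0.6 kWh
Off-peak energy = 0.12 kW × 6 h × 5 = 3.6 kWh
Cost = 0.6 × $0.47 + 3.6 × $0.42 = $0.282 + $1.512 = $1.79

$1.79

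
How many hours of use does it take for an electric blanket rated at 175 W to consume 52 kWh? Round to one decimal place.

297.1 h

Hours = 52 kWh ÷ 0.175 kW = 297.1 h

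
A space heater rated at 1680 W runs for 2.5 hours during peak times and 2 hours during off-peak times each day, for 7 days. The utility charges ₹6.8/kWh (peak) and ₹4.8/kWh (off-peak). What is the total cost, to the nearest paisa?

Peak energy = 1.68 kW × 2.5 h × 7 = 29.4 kWh
Off-peak energy = 1.68 kW × 2 h × 7 = 23.52 kWh
Cost = 29.4 × ₹6.8 + 23.52 × ₹4.8 = ₹199.92 + ₹112.896 = ₹312.82

₹312.82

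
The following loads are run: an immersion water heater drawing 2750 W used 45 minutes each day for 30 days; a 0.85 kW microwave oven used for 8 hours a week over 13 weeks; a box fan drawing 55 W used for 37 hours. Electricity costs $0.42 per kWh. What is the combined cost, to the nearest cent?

$63.97

immersion water heater: Runtime = 45 min × 30 = 1350 min = 22.5 h
immersion water heater: 2.75 kW × 22.5 h = 61.875 kWh
microwave oven: Runtime = 8 h/week × 13 weeks = 104 h
microwave oven: 0.85 kW × 104 h = 88.4 kWh
box fan: 0.055 kW × 37 h = 2.035 kWh
Total energy = 152.31 kWh
Cost = 152.31 × $0.42 = $63.97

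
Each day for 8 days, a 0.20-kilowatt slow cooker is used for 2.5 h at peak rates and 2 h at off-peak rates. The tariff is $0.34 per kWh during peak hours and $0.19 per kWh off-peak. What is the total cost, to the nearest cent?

Peak energy = 0.2 kW × 2.5 h × 8 = 4 kWh
Off-peak energy = 0.2 kW × 2 h × 8 = 3.2 kWh
Cost = 4 × $0.34 + 3.2 × $0.19 = $1.36 + $0.608 = $1.97

$1.97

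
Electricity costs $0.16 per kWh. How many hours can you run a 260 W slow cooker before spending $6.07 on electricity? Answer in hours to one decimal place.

Energy available = $6.07 ÷ $0.16/kWh = 37.9375 kWh
Hours = 37.9375 kWh ÷ 0.26 kW = 145.9 h

145.9 h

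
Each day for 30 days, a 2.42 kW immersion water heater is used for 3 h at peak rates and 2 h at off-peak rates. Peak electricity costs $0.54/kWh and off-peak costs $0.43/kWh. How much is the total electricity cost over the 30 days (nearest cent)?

$180.05

Peak energy = 2.42 kW × 3 h × 30 = 217.8 kWh
Off-peak energy = 2.42 kW × 2 h × 30 = 145.2 kWh
Cost = 217.8 × $0.54 + 145.2 × $0.43 = $117.612 + $62.436 = $180.05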